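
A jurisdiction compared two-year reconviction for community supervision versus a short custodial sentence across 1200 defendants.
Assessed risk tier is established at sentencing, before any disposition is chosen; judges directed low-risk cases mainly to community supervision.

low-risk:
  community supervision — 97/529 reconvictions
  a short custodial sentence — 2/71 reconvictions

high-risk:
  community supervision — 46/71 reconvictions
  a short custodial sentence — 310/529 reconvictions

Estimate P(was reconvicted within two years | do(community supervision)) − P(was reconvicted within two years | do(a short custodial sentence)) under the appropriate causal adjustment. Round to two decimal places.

a short custodial sentence is lower inside every assessed risk tier stratum but community supervision is lower in aggregate. Whether to stratify depends on how assessed risk tier relates to the disposition.
Since assessed risk tier is a pre-existing factor (not a product of the disposition) and it affects the outcome on its own, it is a confounder. The stratified rates, not the pooled rate, identify the causal effect.
Adjusting over the population distribution of assessed risk tier: 0.500·(0.183−0.028) + 0.500·(0.648−0.586) = +0.109.

+0.11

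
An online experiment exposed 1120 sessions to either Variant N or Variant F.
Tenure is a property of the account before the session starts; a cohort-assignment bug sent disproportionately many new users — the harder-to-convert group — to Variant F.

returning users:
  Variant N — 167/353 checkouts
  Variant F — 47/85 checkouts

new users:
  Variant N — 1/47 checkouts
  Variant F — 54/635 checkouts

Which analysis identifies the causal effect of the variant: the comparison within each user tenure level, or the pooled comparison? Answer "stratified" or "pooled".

The user tenure-specific comparison favours Variant F throughout, but the pooled figures favour Variant N. The question is whether to condition on user tenure.
The imbalance in user tenure arose from how sessions were allocated, not from anything the variant did; and user tenure independently affects the outcome. The pooled gap is confounded — condition on user tenure.
Within each level — returning users: 47.3% vs 55.3%; new users: 2.1% vs 8.5% — Variant F is higher every time.

stratified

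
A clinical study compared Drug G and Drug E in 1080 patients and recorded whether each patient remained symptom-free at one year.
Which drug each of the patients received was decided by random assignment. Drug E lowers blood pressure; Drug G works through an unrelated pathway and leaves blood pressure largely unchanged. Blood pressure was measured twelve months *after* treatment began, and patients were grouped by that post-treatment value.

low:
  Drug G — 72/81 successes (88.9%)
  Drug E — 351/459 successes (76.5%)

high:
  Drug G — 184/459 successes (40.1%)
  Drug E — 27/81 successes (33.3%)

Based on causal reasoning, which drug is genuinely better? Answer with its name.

Because the drug influences blood pressure, blood pressure is a post-treatment mediator, not a confounder. Stratifying on it would bias the estimate; the causal effect is the crude pooled difference.
Pooled: Drug G 47.4% vs Drug E 70.0%; Drug E is higher overall.

Drug E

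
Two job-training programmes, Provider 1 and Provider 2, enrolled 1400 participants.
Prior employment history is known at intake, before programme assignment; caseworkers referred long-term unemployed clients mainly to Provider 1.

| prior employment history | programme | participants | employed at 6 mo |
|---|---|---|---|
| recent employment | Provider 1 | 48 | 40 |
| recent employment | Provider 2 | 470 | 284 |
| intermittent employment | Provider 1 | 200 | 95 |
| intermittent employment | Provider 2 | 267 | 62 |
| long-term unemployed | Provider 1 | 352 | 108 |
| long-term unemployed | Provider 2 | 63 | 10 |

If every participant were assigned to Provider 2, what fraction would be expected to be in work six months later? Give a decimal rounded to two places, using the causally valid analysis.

The prior employment history-specific comparison favours Provider 1 throughout, but the pooled figures favour Provider 2. The question is whether to condition on prior employment history.
Prior employment history differs across programmes for reasons unrelated to any effect of the programme itself, and it separately predicts the outcome — a classic confounder. We must compare within prior employment history levels.
Standardising Provider 2 to the population prior employment history mix: 0.370·284/470 + 0.334·62/267 + 0.296·10/63 = 0.348.

0.35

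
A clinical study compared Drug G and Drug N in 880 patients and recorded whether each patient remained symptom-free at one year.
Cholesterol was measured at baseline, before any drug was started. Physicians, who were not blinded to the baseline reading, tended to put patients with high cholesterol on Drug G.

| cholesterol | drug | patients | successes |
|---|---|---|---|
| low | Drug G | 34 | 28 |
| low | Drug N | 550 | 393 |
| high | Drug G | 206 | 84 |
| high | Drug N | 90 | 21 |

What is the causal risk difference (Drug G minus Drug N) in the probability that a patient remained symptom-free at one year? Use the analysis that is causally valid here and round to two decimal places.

+0.13

Drug G is higher inside every cholesterol stratum but Drug N is higher in aggregate. Whether to stratify depends on how cholesterol relates to the drug.
Cholesterol is set before the drug has any effect — it is not caused by the drug — and it independently drives the outcome. That makes it a confounder, so the causal comparison is within cholesterol levels.
Adjusting over the population distribution of cholesterol: 0.664·(0.824−0.715) + 0.336·(0.408−0.233) = +0.131.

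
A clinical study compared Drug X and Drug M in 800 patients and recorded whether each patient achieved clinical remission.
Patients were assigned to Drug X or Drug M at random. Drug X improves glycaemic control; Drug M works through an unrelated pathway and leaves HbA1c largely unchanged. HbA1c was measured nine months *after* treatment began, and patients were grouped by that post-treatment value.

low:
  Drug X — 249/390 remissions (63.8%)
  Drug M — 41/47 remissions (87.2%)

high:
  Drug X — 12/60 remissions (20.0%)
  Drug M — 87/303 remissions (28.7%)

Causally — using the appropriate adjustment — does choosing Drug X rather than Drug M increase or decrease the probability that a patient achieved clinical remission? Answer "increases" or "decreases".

increases

HbA1c is downstream of the drug. One should not condition on a consequence of treatment, so the overall rates are the right comparison.
Pooled: Drug X 58.0% vs Drug M 36.6%; Drug X is higher overall.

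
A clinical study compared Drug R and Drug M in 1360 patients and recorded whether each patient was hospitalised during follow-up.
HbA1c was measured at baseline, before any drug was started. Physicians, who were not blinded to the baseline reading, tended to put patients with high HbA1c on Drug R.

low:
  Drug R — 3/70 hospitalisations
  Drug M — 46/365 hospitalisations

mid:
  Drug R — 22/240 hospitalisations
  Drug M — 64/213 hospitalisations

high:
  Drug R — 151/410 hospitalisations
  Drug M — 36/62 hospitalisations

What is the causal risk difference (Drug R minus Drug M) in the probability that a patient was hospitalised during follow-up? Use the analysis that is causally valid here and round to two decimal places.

Drug R is lower inside every HbA1c stratum but Drug M is lower in aggregate. Whether to stratify depends on how HbA1c relates to the drug.
HbA1c differs across drugs for reasons unrelated to any effect of the drug itself, and it separately predicts the outcome — a classic confounder. We must compare within HbA1c levels.
Adjusting over the population distribution of HbA1c: 0.320·(0.043−0.126) + 0.333·(0.092−0.300) + 0.347·(0.368−0.581) = -0.170.

-0.17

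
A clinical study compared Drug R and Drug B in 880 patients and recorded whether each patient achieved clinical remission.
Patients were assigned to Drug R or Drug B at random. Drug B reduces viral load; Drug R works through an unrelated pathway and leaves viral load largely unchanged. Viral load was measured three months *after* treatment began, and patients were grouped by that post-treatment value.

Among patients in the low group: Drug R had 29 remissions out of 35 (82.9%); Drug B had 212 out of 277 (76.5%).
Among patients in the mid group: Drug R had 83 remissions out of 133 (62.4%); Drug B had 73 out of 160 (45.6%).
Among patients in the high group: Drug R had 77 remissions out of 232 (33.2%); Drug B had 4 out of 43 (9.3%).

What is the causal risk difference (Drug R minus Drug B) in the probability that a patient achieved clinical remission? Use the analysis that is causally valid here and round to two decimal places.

-0.13

Viral load here is a post-treatment variable shaped by the drug; conditioning on it would introduce bias rather than remove it. The overall comparison is the causal one.
The causal difference is the pooled difference: 0.472 − 0.602 = -0.130.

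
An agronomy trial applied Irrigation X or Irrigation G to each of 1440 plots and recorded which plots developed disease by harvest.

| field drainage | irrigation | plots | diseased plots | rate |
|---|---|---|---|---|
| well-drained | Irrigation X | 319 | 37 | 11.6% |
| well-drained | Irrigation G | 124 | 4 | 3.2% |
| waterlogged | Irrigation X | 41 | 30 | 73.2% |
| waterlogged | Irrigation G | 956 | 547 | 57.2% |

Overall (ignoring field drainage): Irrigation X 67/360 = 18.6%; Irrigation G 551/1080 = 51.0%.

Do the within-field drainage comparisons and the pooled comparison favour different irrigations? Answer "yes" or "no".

yes

Within each field drainage level (well-drained 11.6% vs 3.2%; waterlogged 73.2% vs 57.2%), Irrigation G has the lower rate every time. Pooled: 18.6% vs 51.0% — Irrigation X has the lower rate overall. The two comparisons disagree.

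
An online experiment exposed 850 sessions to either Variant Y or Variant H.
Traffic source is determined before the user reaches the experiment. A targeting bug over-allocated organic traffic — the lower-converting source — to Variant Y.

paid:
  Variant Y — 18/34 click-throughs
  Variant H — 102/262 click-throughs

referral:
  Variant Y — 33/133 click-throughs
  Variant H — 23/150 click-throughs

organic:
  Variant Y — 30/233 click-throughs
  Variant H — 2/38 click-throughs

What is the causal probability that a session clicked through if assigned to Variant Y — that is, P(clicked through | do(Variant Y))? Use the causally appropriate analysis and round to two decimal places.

Within every traffic source level Variant Y has the higher rate, yet pooled Variant H does — Simpson's reversal.
The imbalance in traffic source arose from how sessions were allocated, not from anything the variant did; and traffic source independently affects the outcome. The pooled gap is confounded — condition on traffic source.
Standardising Variant Y to the population traffic source mix: 0.348·18/34 + 0.333·33/133 + 0.319·30/233 = 0.308.

0.31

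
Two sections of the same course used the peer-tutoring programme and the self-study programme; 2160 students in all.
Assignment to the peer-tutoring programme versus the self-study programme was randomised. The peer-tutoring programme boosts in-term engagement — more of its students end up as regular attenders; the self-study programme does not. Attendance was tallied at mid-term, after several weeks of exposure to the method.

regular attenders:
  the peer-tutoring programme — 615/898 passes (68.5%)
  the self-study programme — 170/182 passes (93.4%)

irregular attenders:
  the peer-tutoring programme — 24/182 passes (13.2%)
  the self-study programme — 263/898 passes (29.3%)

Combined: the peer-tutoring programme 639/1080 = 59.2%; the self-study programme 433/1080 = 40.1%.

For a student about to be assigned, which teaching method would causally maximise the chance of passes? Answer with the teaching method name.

the peer-tutoring programme

Mid-term attendance is downstream of the teaching method. One should not condition on a consequence of treatment, so the overall rates are the right comparison.
Pooled: the peer-tutoring programme 59.2% vs the self-study programme 40.1%; the peer-tutoring programme is higher overall.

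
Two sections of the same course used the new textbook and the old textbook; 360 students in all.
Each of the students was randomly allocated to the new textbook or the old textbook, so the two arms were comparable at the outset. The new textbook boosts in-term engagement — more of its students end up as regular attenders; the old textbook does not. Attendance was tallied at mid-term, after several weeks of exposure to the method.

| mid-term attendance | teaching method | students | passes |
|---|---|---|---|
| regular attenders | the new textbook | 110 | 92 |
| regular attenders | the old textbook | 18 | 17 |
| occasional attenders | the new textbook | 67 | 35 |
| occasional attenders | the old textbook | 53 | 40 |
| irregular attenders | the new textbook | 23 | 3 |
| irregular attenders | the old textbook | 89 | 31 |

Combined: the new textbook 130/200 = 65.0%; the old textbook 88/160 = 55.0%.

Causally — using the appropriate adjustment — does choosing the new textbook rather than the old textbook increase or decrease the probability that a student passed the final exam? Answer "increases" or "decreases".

increases

Mid-term attendance here is a post-treatment variable shaped by the teaching method; conditioning on it would introduce bias rather than remove it. The overall comparison is the causal one.
Pooled: the new textbook 65.0% vs the old textbook 55.0%; the new textbook is higher overall.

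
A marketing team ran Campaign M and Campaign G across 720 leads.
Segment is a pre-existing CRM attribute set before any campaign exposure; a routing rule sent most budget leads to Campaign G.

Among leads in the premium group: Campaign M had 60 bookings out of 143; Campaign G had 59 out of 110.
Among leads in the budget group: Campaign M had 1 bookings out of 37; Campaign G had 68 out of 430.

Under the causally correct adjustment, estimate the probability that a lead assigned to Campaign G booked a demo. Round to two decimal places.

The customer segment-specific comparison favours Campaign G throughout, but the pooled figures favour Campaign M. The question is whether to condition on customer segment.
Customer segment is set before the campaign has any effect — it is not caused by the campaign — and it independently drives the outcome. That makes it a confounder, so the causal comparison is within customer segment levels.
Standardising Campaign G to the population customer segment mix: 0.351·59/110 + 0.649·68/430 = 0.291.

0.29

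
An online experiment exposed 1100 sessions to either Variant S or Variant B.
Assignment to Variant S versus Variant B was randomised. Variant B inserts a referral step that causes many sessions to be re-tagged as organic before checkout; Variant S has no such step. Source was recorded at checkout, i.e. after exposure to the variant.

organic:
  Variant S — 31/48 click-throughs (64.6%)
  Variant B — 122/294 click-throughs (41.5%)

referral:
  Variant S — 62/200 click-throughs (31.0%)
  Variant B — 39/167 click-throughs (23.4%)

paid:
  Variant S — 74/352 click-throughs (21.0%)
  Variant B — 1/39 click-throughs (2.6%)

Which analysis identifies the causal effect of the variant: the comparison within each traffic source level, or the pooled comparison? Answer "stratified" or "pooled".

Traffic source is recorded after the variant and is itself shifted by it — it sits on the causal path from variant to outcome. Conditioning on a mediator would strip out part of the effect we want; the pooled comparison gives the total causal effect.
Pooled: Variant S 27.8% vs Variant B 32.4%; Variant B is higher overall.

pooled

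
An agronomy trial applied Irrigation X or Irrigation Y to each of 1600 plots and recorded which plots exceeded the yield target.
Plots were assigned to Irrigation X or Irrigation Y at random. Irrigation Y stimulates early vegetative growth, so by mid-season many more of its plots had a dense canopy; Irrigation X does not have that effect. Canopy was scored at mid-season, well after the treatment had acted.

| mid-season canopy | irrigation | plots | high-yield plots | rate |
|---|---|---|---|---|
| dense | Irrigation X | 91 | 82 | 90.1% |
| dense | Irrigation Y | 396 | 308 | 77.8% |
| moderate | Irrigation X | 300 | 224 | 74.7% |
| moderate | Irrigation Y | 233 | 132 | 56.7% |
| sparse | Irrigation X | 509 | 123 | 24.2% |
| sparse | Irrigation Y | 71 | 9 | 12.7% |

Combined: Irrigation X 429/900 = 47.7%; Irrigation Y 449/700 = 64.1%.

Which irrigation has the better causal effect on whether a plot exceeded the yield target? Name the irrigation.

Irrigation Y

Irrigation X is higher inside every mid-season canopy stratum but Irrigation Y is higher in aggregate. Whether to stratify depends on how mid-season canopy relates to the irrigation.
Because the irrigation influences mid-season canopy, mid-season canopy is a post-treatment mediator, not a confounder. Stratifying on it would bias the estimate; the causal effect is the crude pooled difference.
Pooled: Irrigation X 47.7% vs Irrigation Y 64.1%; Irrigation Y is higher overall.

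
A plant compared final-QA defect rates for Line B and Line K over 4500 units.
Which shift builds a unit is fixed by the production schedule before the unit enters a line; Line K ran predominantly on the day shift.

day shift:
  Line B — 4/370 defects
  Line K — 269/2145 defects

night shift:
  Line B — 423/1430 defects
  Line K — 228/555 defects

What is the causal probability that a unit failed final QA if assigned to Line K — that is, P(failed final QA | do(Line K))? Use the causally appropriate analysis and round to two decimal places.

0.25

Shift differs across lines for reasons unrelated to any effect of the line itself, and it separately predicts the outcome — a classic confounder. We must compare within shift levels.
Standardising Line K to the population shift mix: 0.559·269/2145 + 0.441·228/555 = 0.251.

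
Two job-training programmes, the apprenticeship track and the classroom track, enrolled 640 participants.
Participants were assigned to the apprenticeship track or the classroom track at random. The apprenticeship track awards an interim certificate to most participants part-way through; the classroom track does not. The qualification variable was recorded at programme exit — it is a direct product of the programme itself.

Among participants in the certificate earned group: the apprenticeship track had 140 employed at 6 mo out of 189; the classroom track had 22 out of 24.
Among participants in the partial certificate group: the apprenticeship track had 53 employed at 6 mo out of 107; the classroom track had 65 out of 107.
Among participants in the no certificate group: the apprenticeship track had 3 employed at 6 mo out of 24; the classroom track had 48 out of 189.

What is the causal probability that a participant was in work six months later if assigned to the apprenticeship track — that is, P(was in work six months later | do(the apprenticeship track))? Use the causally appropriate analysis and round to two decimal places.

the classroom track is higher inside every qualification attained during the programme stratum but the apprenticeship track is higher in aggregate. Whether to stratify depends on how qualification attained during the programme relates to the programme.
Qualification attained during the programme here is a post-treatment variable shaped by the programme; conditioning on it would introduce bias rather than remove it. The overall comparison is the causal one.
So P(outcome | do(the apprenticeship track)) is just the pooled rate for the apprenticeship track: 196/320 = 0.613.

0.61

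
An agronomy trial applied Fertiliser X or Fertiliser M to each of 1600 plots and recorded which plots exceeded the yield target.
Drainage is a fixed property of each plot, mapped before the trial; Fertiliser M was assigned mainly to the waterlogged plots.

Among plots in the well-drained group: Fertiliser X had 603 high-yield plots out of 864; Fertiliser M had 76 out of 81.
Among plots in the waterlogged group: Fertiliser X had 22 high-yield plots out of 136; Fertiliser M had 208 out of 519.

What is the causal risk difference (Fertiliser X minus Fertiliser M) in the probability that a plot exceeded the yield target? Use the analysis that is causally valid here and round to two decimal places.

Fertiliser M is higher inside every field drainage stratum but Fertiliser X is higher in aggregate. Whether to stratify depends on how field drainage relates to the fertiliser.
Field drainage satisfies the back-door criterion: it is not a descendant of the fertiliser, and it blocks the spurious path from fertiliser to outcome. Adjusting for it (i.e., using the within-field drainage rates) gives the causal effect.
Adjusting over the population distribution of field drainage: 0.591·(0.698−0.938) + 0.409·(0.162−0.401) = -0.240.

-0.24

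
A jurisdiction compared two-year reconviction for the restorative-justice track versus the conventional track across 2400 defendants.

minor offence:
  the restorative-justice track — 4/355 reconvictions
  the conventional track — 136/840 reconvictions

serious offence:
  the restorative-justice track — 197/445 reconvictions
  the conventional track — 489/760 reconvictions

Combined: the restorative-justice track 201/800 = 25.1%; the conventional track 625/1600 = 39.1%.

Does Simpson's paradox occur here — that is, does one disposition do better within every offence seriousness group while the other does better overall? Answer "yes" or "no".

Within each offence seriousness level (minor offence 1.1% vs 16.2%; serious offence 44.3% vs 64.3%), the restorative-justice track has the lower rate every time. Pooled: 25.1% vs 39.1% — the restorative-justice track has the lower rate overall. They agree.

no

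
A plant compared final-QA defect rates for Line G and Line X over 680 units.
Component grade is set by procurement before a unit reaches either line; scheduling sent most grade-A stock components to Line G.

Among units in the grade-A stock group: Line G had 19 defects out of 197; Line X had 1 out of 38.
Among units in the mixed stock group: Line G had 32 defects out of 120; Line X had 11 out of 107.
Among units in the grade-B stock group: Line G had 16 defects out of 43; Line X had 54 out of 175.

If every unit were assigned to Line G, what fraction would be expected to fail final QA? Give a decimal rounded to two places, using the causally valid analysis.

0.24

Here component grade is a common cause — it drives both which line a case falls under and the outcome. The crude comparison mixes populations; the stratum-specific rates are the causally relevant ones.
Standardising Line G to the population component grade mix: 0.346·19/197 + 0.334·32/120 + 0.321·16/43 = 0.242.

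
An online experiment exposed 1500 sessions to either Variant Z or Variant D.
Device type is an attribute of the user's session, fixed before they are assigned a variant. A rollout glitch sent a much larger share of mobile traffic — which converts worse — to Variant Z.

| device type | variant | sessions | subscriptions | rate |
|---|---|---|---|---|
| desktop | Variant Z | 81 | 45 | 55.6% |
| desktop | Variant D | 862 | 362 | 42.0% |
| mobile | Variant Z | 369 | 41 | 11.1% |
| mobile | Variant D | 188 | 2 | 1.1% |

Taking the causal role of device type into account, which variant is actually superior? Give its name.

Variant Z

The stratified and pooled comparisons disagree (Variant Z wins within each device type; Variant D wins overall), so the answer turns on the causal role of device type.
Device type is set before the variant has any effect — it is not caused by the variant — and it independently drives the outcome. That makes it a confounder, so the causal comparison is within device type levels.
Within each level — desktop: 55.6% vs 42.0%; mobile: 11.1% vs 1.1% — Variant Z is higher every time.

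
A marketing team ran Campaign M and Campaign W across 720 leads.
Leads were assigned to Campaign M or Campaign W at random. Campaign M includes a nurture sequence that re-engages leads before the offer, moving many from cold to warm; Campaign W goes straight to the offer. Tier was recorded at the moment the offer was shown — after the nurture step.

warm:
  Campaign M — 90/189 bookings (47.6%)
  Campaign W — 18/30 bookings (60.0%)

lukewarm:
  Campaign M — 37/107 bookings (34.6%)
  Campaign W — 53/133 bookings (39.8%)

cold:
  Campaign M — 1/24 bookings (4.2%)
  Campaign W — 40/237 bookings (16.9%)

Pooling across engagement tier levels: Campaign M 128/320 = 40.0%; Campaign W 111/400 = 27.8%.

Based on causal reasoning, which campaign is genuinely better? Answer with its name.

Campaign M

Stratifying would compare campaigns among leads the campaigns themselves sorted into engagement tier groups — a form of selection on an intermediate. The unconditioned pooled rates give the total causal effect.
Pooled: Campaign M 40.0% vs Campaign W 27.8%; Campaign M is higher overall.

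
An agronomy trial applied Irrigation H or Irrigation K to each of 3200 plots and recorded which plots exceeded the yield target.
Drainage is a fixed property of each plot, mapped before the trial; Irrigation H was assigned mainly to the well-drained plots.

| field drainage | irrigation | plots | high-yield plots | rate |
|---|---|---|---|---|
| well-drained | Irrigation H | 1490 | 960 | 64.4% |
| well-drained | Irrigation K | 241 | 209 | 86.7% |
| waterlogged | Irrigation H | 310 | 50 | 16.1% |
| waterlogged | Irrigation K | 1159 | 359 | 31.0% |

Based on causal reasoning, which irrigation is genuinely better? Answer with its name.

The stratified and pooled comparisons disagree (Irrigation K wins within each field drainage; Irrigation H wins overall), so the answer turns on the causal role of field drainage.
Field drainage is set before the irrigation has any effect — it is not caused by the irrigation — and it independently drives the outcome. That makes it a confounder, so the causal comparison is within field drainage levels.
Within each level — well-drained: 64.4% vs 86.7%; waterlogged: 16.1% vs 31.0% — Irrigation K is higher every time.

Irrigation K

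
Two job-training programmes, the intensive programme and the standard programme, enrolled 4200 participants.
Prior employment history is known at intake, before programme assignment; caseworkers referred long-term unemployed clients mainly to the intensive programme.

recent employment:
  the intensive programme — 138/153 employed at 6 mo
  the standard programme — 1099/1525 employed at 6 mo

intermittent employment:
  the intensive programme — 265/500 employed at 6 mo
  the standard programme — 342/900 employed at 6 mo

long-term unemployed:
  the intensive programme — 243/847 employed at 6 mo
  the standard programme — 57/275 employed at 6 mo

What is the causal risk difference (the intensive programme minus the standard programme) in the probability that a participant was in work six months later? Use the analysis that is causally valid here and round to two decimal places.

+0.14

Nothing the programme does changes prior employment history; the imbalance is an allocation artefact. With prior employment history also predicting the outcome, the pooled figure is confounded, and the within-stratum comparison is the causal one.
Adjusting over the population distribution of prior employment history: 0.400·(0.902−0.721) + 0.333·(0.530−0.380) + 0.267·(0.287−0.207) = +0.144.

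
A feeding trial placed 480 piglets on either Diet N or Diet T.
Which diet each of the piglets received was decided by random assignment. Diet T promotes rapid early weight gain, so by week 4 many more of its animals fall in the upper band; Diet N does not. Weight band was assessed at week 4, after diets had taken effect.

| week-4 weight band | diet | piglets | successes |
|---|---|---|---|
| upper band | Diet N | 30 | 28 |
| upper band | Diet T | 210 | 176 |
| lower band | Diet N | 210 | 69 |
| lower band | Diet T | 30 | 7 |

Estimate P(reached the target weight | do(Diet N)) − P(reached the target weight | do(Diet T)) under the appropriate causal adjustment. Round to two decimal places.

Week-4 weight band is recorded after the diet and is itself shifted by it — it sits on the causal path from diet to outcome. Conditioning on a mediator would strip out part of the effect we want; the pooled comparison gives the total causal effect.
The causal difference is the pooled difference: 0.404 − 0.762 = -0.358.

-0.36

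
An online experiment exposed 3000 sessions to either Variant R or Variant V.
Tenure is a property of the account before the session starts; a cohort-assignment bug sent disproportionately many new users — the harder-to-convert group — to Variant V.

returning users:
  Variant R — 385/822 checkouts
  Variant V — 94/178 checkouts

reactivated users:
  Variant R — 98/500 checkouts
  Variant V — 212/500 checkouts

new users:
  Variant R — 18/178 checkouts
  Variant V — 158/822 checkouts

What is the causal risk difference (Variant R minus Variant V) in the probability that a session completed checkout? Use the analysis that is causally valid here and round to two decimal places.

-0.13

The user tenure-specific comparison favours Variant V throughout, but the pooled figures favour Variant R. The question is whether to condition on user tenure.
Nothing the variant does changes user tenure; the imbalance is an allocation artefact. With user tenure also predicting the outcome, the pooled figure is confounded, and the within-stratum comparison is the causal one.
Adjusting over the population distribution of user tenure: 0.333·(0.468−0.528) + 0.333·(0.196−0.424) + 0.333·(0.101−0.192) = -0.126.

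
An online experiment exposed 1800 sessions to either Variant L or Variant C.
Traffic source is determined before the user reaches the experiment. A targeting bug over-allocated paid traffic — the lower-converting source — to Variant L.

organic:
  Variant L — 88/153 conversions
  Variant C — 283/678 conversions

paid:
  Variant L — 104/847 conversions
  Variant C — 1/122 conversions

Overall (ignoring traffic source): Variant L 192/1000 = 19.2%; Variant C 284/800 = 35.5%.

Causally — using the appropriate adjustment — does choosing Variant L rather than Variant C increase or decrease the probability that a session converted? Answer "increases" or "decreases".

increases

The traffic source-specific comparison favours Variant L throughout, but the pooled figures favour Variant C. The question is whether to condition on traffic source.
Traffic source is set before the variant has any effect — it is not caused by the variant — and it independently drives the outcome. That makes it a confounder, so the causal comparison is within traffic source levels.
Within each level — organic: 57.5% vs 41.7%; paid: 12.3% vs 0.8% — Variant L is higher every time.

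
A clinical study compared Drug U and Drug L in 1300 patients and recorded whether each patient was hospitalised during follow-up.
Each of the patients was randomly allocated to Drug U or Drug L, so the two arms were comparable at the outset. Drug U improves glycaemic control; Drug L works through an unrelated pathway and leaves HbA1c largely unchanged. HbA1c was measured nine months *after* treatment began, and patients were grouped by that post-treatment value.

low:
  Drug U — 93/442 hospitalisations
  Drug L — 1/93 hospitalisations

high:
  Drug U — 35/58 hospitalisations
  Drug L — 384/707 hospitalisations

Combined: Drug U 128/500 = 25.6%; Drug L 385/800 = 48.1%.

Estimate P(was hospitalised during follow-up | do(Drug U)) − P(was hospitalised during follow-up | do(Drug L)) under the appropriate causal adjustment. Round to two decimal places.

Within every HbA1c level Drug L has the lower rate, yet pooled Drug U does — Simpson's reversal.
HbA1c is downstream of the drug. One should not condition on a consequence of treatment, so the overall rates are the right comparison.
The causal difference is the pooled difference: 0.256 − 0.481 = -0.225.

-0.23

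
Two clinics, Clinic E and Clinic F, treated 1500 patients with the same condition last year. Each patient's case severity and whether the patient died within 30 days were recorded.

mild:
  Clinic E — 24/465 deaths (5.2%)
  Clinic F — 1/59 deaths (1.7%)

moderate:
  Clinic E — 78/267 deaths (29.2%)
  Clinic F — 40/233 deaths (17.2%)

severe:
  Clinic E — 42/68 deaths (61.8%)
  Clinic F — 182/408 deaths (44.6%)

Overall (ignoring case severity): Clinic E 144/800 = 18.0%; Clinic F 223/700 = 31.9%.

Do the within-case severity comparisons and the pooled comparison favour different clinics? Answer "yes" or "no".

Within each case severity level (mild 5.2% vs 1.7%; moderate 29.2% vs 17.2%; severe 61.8% vs 44.6%), Clinic F has the lower rate every time. Pooled: 18.0% vs 31.9% — Clinic E has the lower rate overall. The two comparisons disagree.

yes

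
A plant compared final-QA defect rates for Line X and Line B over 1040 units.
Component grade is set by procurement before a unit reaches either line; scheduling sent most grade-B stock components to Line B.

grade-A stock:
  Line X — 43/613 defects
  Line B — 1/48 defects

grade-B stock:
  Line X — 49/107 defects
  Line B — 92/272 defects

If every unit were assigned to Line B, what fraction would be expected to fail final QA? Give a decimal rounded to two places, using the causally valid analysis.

Component grade differs across lines for reasons unrelated to any effect of the line itself, and it separately predicts the outcome — a classic confounder. We must compare within component grade levels.
Standardising Line B to the population component grade mix: 0.636·1/48 + 0.364·92/272 = 0.137.

0.14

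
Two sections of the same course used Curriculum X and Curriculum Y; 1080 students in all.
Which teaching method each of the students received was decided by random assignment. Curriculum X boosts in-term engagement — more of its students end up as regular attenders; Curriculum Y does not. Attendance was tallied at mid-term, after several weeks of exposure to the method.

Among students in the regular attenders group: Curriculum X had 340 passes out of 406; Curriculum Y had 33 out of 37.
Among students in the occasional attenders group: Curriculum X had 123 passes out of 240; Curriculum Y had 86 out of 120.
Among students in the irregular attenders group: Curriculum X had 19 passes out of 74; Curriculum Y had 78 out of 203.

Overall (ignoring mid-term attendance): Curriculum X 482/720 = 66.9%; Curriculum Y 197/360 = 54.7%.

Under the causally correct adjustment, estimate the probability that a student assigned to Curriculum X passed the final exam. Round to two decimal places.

The stratified and pooled comparisons disagree (Curriculum Y wins within each mid-term attendance; Curriculum X wins overall), so the answer turns on the causal role of mid-term attendance.
Mid-term attendance is downstream of the teaching method. One should not condition on a consequence of treatment, so the overall rates are the right comparison.
So P(outcome | do(Curriculum X)) is just the pooled rate for Curriculum X: 482/720 = 0.669.

0.67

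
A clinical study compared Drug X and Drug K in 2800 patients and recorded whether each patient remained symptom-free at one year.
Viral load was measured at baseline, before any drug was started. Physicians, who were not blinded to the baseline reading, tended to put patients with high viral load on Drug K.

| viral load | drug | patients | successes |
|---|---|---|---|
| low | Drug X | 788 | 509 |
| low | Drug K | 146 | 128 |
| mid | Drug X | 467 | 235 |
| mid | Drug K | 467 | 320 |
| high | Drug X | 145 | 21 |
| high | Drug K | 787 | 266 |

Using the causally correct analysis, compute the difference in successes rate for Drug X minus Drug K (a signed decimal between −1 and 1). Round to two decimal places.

Viral load satisfies the back-door criterion: it is not a descendant of the drug, and it blocks the spurious path from drug to outcome. Adjusting for it (i.e., using the within-viral load rates) gives the causal effect.
Adjusting over the population distribution of viral load: 0.334·(0.646−0.877) + 0.334·(0.503−0.685) + 0.333·(0.145−0.338) = -0.202.

-0.20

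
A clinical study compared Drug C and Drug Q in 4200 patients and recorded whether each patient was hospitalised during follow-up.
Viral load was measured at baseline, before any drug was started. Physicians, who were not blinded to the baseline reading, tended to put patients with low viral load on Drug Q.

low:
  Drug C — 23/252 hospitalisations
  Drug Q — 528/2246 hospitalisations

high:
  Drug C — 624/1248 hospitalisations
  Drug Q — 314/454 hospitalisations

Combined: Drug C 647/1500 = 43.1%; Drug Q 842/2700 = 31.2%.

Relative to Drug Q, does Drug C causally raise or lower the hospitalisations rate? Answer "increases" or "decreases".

Drug C is lower inside every viral load stratum but Drug Q is lower in aggregate. Whether to stratify depends on how viral load relates to the drug.
Since viral load is a pre-existing factor (not a product of the drug) and it affects the outcome on its own, it is a confounder. The stratified rates, not the pooled rate, identify the causal effect.
Within each level — low: 9.1% vs 23.5%; high: 50.0% vs 69.2% — Drug C is lower every time.

decreases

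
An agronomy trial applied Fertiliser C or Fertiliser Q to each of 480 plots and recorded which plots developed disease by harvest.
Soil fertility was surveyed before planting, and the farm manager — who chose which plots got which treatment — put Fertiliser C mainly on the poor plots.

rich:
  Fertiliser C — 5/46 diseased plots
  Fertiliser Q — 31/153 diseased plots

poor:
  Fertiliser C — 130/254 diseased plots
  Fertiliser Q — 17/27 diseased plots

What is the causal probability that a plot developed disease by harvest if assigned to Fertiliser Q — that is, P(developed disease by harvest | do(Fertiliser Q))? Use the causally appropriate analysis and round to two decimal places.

Within every soil fertility level Fertiliser C has the lower rate, yet pooled Fertiliser Q does — Simpson's reversal.
Soil fertility satisfies the back-door criterion: it is not a descendant of the fertiliser, and it blocks the spurious path from fertiliser to outcome. Adjusting for it (i.e., using the within-soil fertility rates) gives the causal effect.
Standardising Fertiliser Q to the population soil fertility mix: 0.415·31/153 + 0.585·17/27 = 0.453.

0.45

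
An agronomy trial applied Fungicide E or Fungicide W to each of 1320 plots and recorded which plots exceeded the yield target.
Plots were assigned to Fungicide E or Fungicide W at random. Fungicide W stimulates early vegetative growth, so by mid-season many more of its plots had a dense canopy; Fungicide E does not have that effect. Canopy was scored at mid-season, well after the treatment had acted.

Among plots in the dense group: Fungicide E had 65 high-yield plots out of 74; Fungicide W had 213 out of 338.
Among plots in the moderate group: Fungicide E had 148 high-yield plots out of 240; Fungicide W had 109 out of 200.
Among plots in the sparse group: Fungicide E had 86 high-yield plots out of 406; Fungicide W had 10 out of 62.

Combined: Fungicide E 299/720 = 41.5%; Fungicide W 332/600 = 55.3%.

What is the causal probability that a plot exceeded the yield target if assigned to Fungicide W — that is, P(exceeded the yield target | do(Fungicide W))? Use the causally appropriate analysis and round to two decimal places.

Mid-season canopy lies on the pathway fungicide → mid-season canopy → outcome, so adjusting for it blocks the indirect effect. For the total causal effect of fungicide, use the unadjusted pooled rates.
So P(outcome | do(Fungicide W)) is just the pooled rate for Fungicide W: 332/600 = 0.553.

0.55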